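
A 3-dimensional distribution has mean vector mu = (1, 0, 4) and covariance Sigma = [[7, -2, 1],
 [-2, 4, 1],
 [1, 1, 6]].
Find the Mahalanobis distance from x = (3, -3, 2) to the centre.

Step 1 — centre the observation: (x - mu) = (2, -3, -2).

Step 2 — invert Sigma (cofactor / det for 3×3, or solve directly):
  Sigma^{-1} = [[0.1783, 0.1008, -0.0465],
 [0.1008, 0.3178, -0.0698],
 [-0.0465, -0.0698, 0.186]].

Step 3 — form the quadratic (x - mu)^T · Sigma^{-1} · (x - mu):
  Sigma^{-1} · (x - mu) = (0.1473, -0.6124, -0.2558).
  (x - mu)^T · [Sigma^{-1} · (x - mu)] = (2)·(0.1473) + (-3)·(-0.6124) + (-2)·(-0.2558) = 2.6434.

Step 4 — take square root: d = √(2.6434) ≈ 1.6259.

d(x, mu) = √(2.6434) ≈ 1.6259


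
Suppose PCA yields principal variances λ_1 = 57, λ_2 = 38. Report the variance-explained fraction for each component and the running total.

Step 1 — total variance = trace(Sigma) = Σ λ_i = 57 + 38 = 95.

Step 2 — fraction explained by component i = λ_i / Σ λ:
  PC1: 57/95 = 0.6
  PC2: 38/95 = 0.4

Step 3 — cumulative fraction after k components = (λ_1 + ... + λ_k) / Σ λ:
  k = 1: 57/95 = 0.6
  k = 2: (57 + 38)/95 = 95/95 = 1

Summary (fraction, with percent):

explained: PC1 0.6 (60%), PC2 0.4 (40%);  cumulative: 0.6, 1


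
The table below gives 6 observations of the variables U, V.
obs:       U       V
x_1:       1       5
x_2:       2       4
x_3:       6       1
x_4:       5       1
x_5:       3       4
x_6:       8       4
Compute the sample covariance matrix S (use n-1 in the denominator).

Step 1 — column means:
  mean(U) = (1 + 2 + 6 + 5 + 3 + 8) / 6 = 25/6 = 4.1667
  mean(V) = (5 + 4 + 1 + 1 + 4 + 4) / 6 = 19/6 = 3.1667

Step 2 — sample covariance S[i,j] = (1/(n-1)) · Σ_k (x_{k,i} - mean_i) · (x_{k,j} - mean_j), with n-1 = 5.
  S[U,U] = ((-3.1667)·(-3.1667) + (-2.1667)·(-2.1667) + (1.8333)·(1.8333) + (0.8333)·(0.8333) + (-1.1667)·(-1.1667) + (3.8333)·(3.8333)) / 5 = 34.8333/5 = 6.9667
  S[U,V] = ((-3.1667)·(1.8333) + (-2.1667)·(0.8333) + (1.8333)·(-2.1667) + (0.8333)·(-2.1667) + (-1.1667)·(0.8333) + (3.8333)·(0.8333)) / 5 = -11.1667/5 = -2.2333
  S[V,V] = ((1.8333)·(1.8333) + (0.8333)·(0.8333) + (-2.1667)·(-2.1667) + (-2.1667)·(-2.1667) + (0.8333)·(0.8333) + (0.8333)·(0.8333)) / 5 = 14.8333/5 = 2.9667

S is symmetric (S[j,i] = S[i,j]). Assembling:

S = [[6.9667, -2.2333],
 [-2.2333, 2.9667]]


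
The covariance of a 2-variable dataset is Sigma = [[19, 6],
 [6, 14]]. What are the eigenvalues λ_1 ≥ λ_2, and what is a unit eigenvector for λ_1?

Step 1 — characteristic polynomial of 2×2 Sigma:
  det(Sigma - λI) = λ² - trace · λ + det = 0.
  trace = 19 + 14 = 33, det = 19·14 - (6)² = 230.
Step 2 — discriminant:
  Δ = trace² - 4·det = 1089 - 920 = 169.
Step 3 — eigenvalues:
  λ = (trace ± √Δ)/2 = (33 ± 13)/2,
  λ_1 = 23,  λ_2 = 10.

Step 4 — unit eigenvector for λ_1: solve (Sigma - λ_1 I)v = 0. First row:
  (19 - 23)·v_x + (6)·v_y = 0, i.e. (-4)·v_x + (6)·v_y = 0,
  so v ∝ (b, λ_1 - a) = (6, 4) = u.
  ||u|| = √((6)² + (4)²) = √(52) ≈ 7.2111,
  v_1 = u/||u|| ≈ (0.8321, 0.5547) (||v_1|| = 1).

λ_1 = 23,  λ_2 = 10;  v_1 ≈ (0.8321, 0.5547)


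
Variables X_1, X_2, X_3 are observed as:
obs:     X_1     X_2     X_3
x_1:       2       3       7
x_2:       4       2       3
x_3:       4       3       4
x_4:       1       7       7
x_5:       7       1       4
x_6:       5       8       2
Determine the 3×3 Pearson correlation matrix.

Step 1 — column means:
  mean(X_1) = (2 + 4 + 4 + 1 + 7 + 5) / 6 = 23/6 = 3.8333
  mean(X_2) = (3 + 2 + 3 + 7 + 1 + 8) / 6 = 24/6 = 4
  mean(X_3) = (7 + 3 + 4 + 7 + 4 + 2) / 6 = 27/6 = 4.5

Step 2 — sample variances and covariances s[i,j] = (1/(n-1)) · Σ_k (x_{k,i} - mean_i) · (x_{k,j} - mean_j), with n-1 = 5:
  s[X_1,X_1] = ((-1.8333)·(-1.8333) + (0.1667)·(0.1667) + (0.1667)·(0.1667) + (-2.8333)·(-2.8333) + (3.1667)·(3.1667) + (1.1667)·(1.1667)) / 5 = 22.8333/5 = 4.5667
  s[X_1,X_2] = ((-1.8333)·(-1) + (0.1667)·(-2) + (0.1667)·(-1) + (-2.8333)·(3) + (3.1667)·(-3) + (1.1667)·(4)) / 5 = -12/5 = -2.4
  s[X_1,X_3] = ((-1.8333)·(2.5) + (0.1667)·(-1.5) + (0.1667)·(-0.5) + (-2.8333)·(2.5) + (3.1667)·(-0.5) + (1.1667)·(-2.5)) / 5 = -16.5/5 = -3.3
  s[X_2,X_2] = ((-1)·(-1) + (-2)·(-2) + (-1)·(-1) + (3)·(3) + (-3)·(-3) + (4)·(4)) / 5 = 40/5 = 8
  s[X_2,X_3] = ((-1)·(2.5) + (-2)·(-1.5) + (-1)·(-0.5) + (3)·(2.5) + (-3)·(-0.5) + (4)·(-2.5)) / 5 = 0/5 = 0
  s[X_3,X_3] = ((2.5)·(2.5) + (-1.5)·(-1.5) + (-0.5)·(-0.5) + (2.5)·(2.5) + (-0.5)·(-0.5) + (-2.5)·(-2.5)) / 5 = 21.5/5 = 4.3
  Sample standard deviations s_i = √(s[i,i]):
  s(X_1) = √(4.5667) = 2.137
  s(X_2) = √(8) = 2.8284
  s(X_3) = √(4.3) = 2.0736

Step 3 — r_{ij} = s_{ij} / (s_i · s_j):
  r[X_1,X_1] = 1 (diagonal).
  r[X_1,X_2] = -2.4 / (2.137 · 2.8284) = -2.4 / 6.0443 = -0.3971
  r[X_1,X_3] = -3.3 / (2.137 · 2.0736) = -3.3 / 4.4313 = -0.7447
  r[X_2,X_2] = 1 (diagonal).
  r[X_2,X_3] = 0 / (2.8284 · 2.0736) = 0 / 5.8652 = 0
  r[X_3,X_3] = 1 (diagonal).

R is symmetric with unit diagonal. Assembling:

R = [[1, -0.3971, -0.7447],
 [-0.3971, 1, 0],
 [-0.7447, 0, 1]]


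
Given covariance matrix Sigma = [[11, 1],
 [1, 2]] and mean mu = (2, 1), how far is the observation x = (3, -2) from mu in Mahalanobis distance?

Step 1 — centre the observation: (x - mu) = (1, -3).

Step 2 — invert Sigma. det(Sigma) = 11·2 - (1)² = 21.
  Sigma^{-1} = (1/det) · [[d, -b], [-b, a]] = [[0.0952, -0.0476],
 [-0.0476, 0.5238]].

Step 3 — form the quadratic (x - mu)^T · Sigma^{-1} · (x - mu):
  Sigma^{-1} · (x - mu) = (0.2381, -1.619).
  (x - mu)^T · [Sigma^{-1} · (x - mu)] = (1)·(0.2381) + (-3)·(-1.619) = 5.0952.

Step 4 — take square root: d = √(5.0952) ≈ 2.2573.

d(x, mu) = √(5.0952) ≈ 2.2573


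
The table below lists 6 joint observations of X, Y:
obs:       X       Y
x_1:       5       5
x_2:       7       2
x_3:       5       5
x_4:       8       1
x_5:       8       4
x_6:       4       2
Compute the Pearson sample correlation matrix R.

Step 1 — column means:
  mean(X) = (5 + 7 + 5 + 8 + 8 + 4) / 6 = 37/6 = 6.1667
  mean(Y) = (5 + 2 + 5 + 1 + 4 + 2) / 6 = 19/6 = 3.1667

Step 2 — sample variances and covariances s[i,j] = (1/(n-1)) · Σ_k (x_{k,i} - mean_i) · (x_{k,j} - mean_j), with n-1 = 5:
  s[X,X] = ((-1.1667)·(-1.1667) + (0.8333)·(0.8333) + (-1.1667)·(-1.1667) + (1.8333)·(1.8333) + (1.8333)·(1.8333) + (-2.1667)·(-2.1667)) / 5 = 14.8333/5 = 2.9667
  s[X,Y] = ((-1.1667)·(1.8333) + (0.8333)·(-1.1667) + (-1.1667)·(1.8333) + (1.8333)·(-2.1667) + (1.8333)·(0.8333) + (-2.1667)·(-1.1667)) / 5 = -5.1667/5 = -1.0333
  s[Y,Y] = ((1.8333)·(1.8333) + (-1.1667)·(-1.1667) + (1.8333)·(1.8333) + (-2.1667)·(-2.1667) + (0.8333)·(0.8333) + (-1.1667)·(-1.1667)) / 5 = 14.8333/5 = 2.9667
  Sample standard deviations s_i = √(s[i,i]):
  s(X) = √(2.9667) = 1.7224
  s(Y) = √(2.9667) = 1.7224

Step 3 — r_{ij} = s_{ij} / (s_i · s_j):
  r[X,X] = 1 (diagonal).
  r[X,Y] = -1.0333 / (1.7224 · 1.7224) = -1.0333 / 2.9667 = -0.3483
  r[Y,Y] = 1 (diagonal).

R is symmetric with unit diagonal. Assembling:

R = [[1, -0.3483],
 [-0.3483, 1]]


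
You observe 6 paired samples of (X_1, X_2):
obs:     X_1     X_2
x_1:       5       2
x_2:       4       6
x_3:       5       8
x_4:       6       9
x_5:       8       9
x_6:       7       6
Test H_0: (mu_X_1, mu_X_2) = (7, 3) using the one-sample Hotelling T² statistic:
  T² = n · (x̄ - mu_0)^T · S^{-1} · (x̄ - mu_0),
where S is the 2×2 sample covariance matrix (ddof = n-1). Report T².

Step 1 — sample mean vector:
  mean(X_1) = (5 + 4 + 5 + 6 + 8 + 7) / 6 = 35/6 = 5.8333
  mean(X_2) = (2 + 6 + 8 + 9 + 9 + 6) / 6 = 40/6 = 6.6667
  x̄ = (5.8333, 6.6667),  deviation x̄ - mu_0 = (5.8333, 6.6667) - (7, 3) = (-1.1667, 3.6667).

Step 2 — sample covariance matrix, S[i,j] = (1/(n-1)) · Σ_k (x_{k,i} - mean_i) · (x_{k,j} - mean_j), divisor n-1 = 5:
  S[X_1,X_1] = ((-0.8333)·(-0.8333) + (-1.8333)·(-1.8333) + (-0.8333)·(-0.8333) + (0.1667)·(0.1667) + (2.1667)·(2.1667) + (1.1667)·(1.1667)) / 5 = 10.8333/5 = 2.1667
  S[X_1,X_2] = ((-0.8333)·(-4.6667) + (-1.8333)·(-0.6667) + (-0.8333)·(1.3333) + (0.1667)·(2.3333) + (2.1667)·(2.3333) + (1.1667)·(-0.6667)) / 5 = 8.6667/5 = 1.7333
  S[X_2,X_2] = ((-4.6667)·(-4.6667) + (-0.6667)·(-0.6667) + (1.3333)·(1.3333) + (2.3333)·(2.3333) + (2.3333)·(2.3333) + (-0.6667)·(-0.6667)) / 5 = 35.3333/5 = 7.0667
  S = [[2.1667, 1.7333],
 [1.7333, 7.0667]].

Step 3 — invert S. det(S) = 2.1667·7.0667 - (1.7333)² = 12.3067.
  S^{-1} = (1/det) · [[d, -b], [-b, a]] = [[0.5742, -0.1408],
 [-0.1408, 0.1761]].

Step 4 — quadratic form (x̄ - mu_0)^T · S^{-1} · (x̄ - mu_0):
  S^{-1} · (x̄ - mu_0) = (-1.1863, 0.8099),
  (x̄ - mu_0)^T · [...] = (-1.1667)·(-1.1863) + (3.6667)·(0.8099) = 4.3536.

Step 5 — scale by n: T² = 6 · 4.3536 = 26.1213.

T² ≈ 26.1213


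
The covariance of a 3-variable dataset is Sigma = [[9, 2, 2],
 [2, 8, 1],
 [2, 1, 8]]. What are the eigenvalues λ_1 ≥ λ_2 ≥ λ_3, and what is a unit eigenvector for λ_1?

Step 1 — characteristic polynomial p(λ) = det(λI - Sigma) = λ³ - tr·λ² + c_1·λ - det, where tr = trace, c_1 = sum of the principal 2×2 minors, det = det(Sigma):
  tr = 9 + 8 + 8 = 25,
  c_1 = (9·8 - (2)²) + (9·8 - (2)²) + (8·8 - (1)²) = 68 + 68 + 63 = 199,
  det = 9·(8·8 - (1)²) - (2)·((2)·8 - (1)·(2)) + (2)·((2)·(1) - 8·(2)) = 9·(63) - (2)·(14) + (2)·(-14) = 511.
  So p(λ) = λ³ - 25λ² + 199λ - 511.
Step 2 — look for an integer root (rational root theorem: any rational root is an integer divisor of 511). Testing λ = 7:
  p(7) = 343 - 1225 + 1393 - 511 = 0  ✓
  Dividing out (λ - 7): p(λ) = (λ - 7)(λ² - 18λ + 73).
Step 3 — remaining eigenvalues from the quadratic λ² - 18λ + 73 = 0:
  Δ = 18² - 4·73 = 324 - 292 = 32,  λ = (18 ± √32)/2 = (18 ± 5.6569)/2 ≈ 11.8284 or 6.1716.
  Sorted: λ_1 = 11.8284,  λ_2 = 7,  λ_3 = 6.1716  (check: sum = 25 = tr ✓).

Step 4 — unit eigenvector for λ_1 ≈ 11.8284: v spans the null space of (Sigma - λ_1 I), whose rows are
  r_1 = (-2.8284, 2, 2),  r_2 = (2, -3.8284, 1),  r_3 = (2, 1, -3.8284).
  v is orthogonal to every row, so take v ∝ r_1 × r_2 = ((2)·(1) - (2)·(-3.8284), (2)·(2) - (-2.8284)·(1), (-2.8284)·(-3.8284) - (2)·(2)) ≈ (9.6569, 6.8284, 6.8284).
  Let u = (9.6569, 6.8284, 6.8284).
  ||u|| = √((9.6569)² + (6.8284)² + (6.8284)²) = √(186.5097) ≈ 13.6569,  v_1 = u/||u|| ≈ (0.7071, 0.5, 0.5) (||v_1|| = 1).

λ_1 = 11.8284,  λ_2 = 7,  λ_3 = 6.1716;  v_1 ≈ (0.7071, 0.5, 0.5)


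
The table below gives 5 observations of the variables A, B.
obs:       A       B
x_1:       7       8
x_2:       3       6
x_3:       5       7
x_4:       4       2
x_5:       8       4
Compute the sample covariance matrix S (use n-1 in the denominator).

Step 1 — column means:
  mean(A) = (7 + 3 + 5 + 4 + 8) / 5 = 27/5 = 5.4
  mean(B) = (8 + 6 + 7 + 2 + 4) / 5 = 27/5 = 5.4

Step 2 — sample covariance S[i,j] = (1/(n-1)) · Σ_k (x_{k,i} - mean_i) · (x_{k,j} - mean_j), with n-1 = 4.
  S[A,A] = ((1.6)·(1.6) + (-2.4)·(-2.4) + (-0.4)·(-0.4) + (-1.4)·(-1.4) + (2.6)·(2.6)) / 4 = 17.2/4 = 4.3
  S[A,B] = ((1.6)·(2.6) + (-2.4)·(0.6) + (-0.4)·(1.6) + (-1.4)·(-3.4) + (2.6)·(-1.4)) / 4 = 3.2/4 = 0.8
  S[B,B] = ((2.6)·(2.6) + (0.6)·(0.6) + (1.6)·(1.6) + (-3.4)·(-3.4) + (-1.4)·(-1.4)) / 4 = 23.2/4 = 5.8

S is symmetric (S[j,i] = S[i,j]). Assembling:

S = [[4.3, 0.8],
 [0.8, 5.8]]


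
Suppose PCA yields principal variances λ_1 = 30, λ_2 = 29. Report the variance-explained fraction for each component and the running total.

Step 1 — total variance = trace(Sigma) = Σ λ_i = 30 + 29 = 59.

Step 2 — fraction explained by component i = λ_i / Σ λ:
  PC1: 30/59 = 0.5085
  PC2: 29/59 = 0.4915

Step 3 — cumulative fraction after k components = (λ_1 + ... + λ_k) / Σ λ:
  k = 1: 30/59 = 0.5085
  k = 2: (30 + 29)/59 = 59/59 = 1

Summary (fraction, with percent):

explained: PC1 0.5085 (50.85%), PC2 0.4915 (49.15%);  cumulative: 0.5085, 1


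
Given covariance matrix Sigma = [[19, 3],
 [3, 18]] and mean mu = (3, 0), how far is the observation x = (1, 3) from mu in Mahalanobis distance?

Step 1 — centre the observation: (x - mu) = (-2, 3).

Step 2 — invert Sigma. det(Sigma) = 19·18 - (3)² = 333.
  Sigma^{-1} = (1/det) · [[d, -b], [-b, a]] = [[0.0541, -0.009],
 [-0.009, 0.0571]].

Step 3 — form the quadratic (x - mu)^T · Sigma^{-1} · (x - mu):
  Sigma^{-1} · (x - mu) = (-0.1351, 0.1892).
  (x - mu)^T · [Sigma^{-1} · (x - mu)] = (-2)·(-0.1351) + (3)·(0.1892) = 0.8378.

Step 4 — take square root: d = √(0.8378) ≈ 0.9153.

d(x, mu) = √(0.8378) ≈ 0.9153


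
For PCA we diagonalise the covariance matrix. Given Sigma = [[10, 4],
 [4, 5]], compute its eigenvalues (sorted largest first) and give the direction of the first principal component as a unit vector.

Step 1 — characteristic polynomial of 2×2 Sigma:
  det(Sigma - λI) = λ² - trace · λ + det = 0.
  trace = 10 + 5 = 15, det = 10·5 - (4)² = 34.
Step 2 — discriminant:
  Δ = trace² - 4·det = 225 - 136 = 89.
Step 3 — eigenvalues:
  λ = (trace ± √Δ)/2 = (15 ± 9.434)/2,
  λ_1 = 12.217,  λ_2 = 2.783.

Step 4 — unit eigenvector for λ_1: solve (Sigma - λ_1 I)v = 0. First row:
  (10 - 12.217)·v_x + (4)·v_y = 0, i.e. (-2.217)·v_x + (4)·v_y = 0,
  so v ∝ (b, λ_1 - a) = (4, 2.217) = u.
  ||u|| = √((4)² + (2.217)²) = √(20.915) ≈ 4.5733,
  v_1 = u/||u|| ≈ (0.8746, 0.4848) (||v_1|| = 1).

λ_1 = 12.217,  λ_2 = 2.783;  v_1 ≈ (0.8746, 0.4848)


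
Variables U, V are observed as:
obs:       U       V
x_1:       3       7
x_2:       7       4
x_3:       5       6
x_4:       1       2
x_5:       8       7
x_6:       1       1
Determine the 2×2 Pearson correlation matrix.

Step 1 — column means:
  mean(U) = (3 + 7 + 5 + 1 + 8 + 1) / 6 = 25/6 = 4.1667
  mean(V) = (7 + 4 + 6 + 2 + 7 + 1) / 6 = 27/6 = 4.5

Step 2 — sample variances and covariances s[i,j] = (1/(n-1)) · Σ_k (x_{k,i} - mean_i) · (x_{k,j} - mean_j), with n-1 = 5:
  s[U,U] = ((-1.1667)·(-1.1667) + (2.8333)·(2.8333) + (0.8333)·(0.8333) + (-3.1667)·(-3.1667) + (3.8333)·(3.8333) + (-3.1667)·(-3.1667)) / 5 = 44.8333/5 = 8.9667
  s[U,V] = ((-1.1667)·(2.5) + (2.8333)·(-0.5) + (0.8333)·(1.5) + (-3.1667)·(-2.5) + (3.8333)·(2.5) + (-3.1667)·(-3.5)) / 5 = 25.5/5 = 5.1
  s[V,V] = ((2.5)·(2.5) + (-0.5)·(-0.5) + (1.5)·(1.5) + (-2.5)·(-2.5) + (2.5)·(2.5) + (-3.5)·(-3.5)) / 5 = 33.5/5 = 6.7
  Sample standard deviations s_i = √(s[i,i]):
  s(U) = √(8.9667) = 2.9944
  s(V) = √(6.7) = 2.5884

Step 3 — r_{ij} = s_{ij} / (s_i · s_j):
  r[U,U] = 1 (diagonal).
  r[U,V] = 5.1 / (2.9944 · 2.5884) = 5.1 / 7.7509 = 0.658
  r[V,V] = 1 (diagonal).

R is symmetric with unit diagonal. Assembling:

R = [[1, 0.658],
 [0.658, 1]]


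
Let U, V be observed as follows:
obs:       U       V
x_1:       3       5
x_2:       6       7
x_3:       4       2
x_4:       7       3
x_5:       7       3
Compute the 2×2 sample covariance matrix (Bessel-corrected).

Step 1 — column means:
  mean(U) = (3 + 6 + 4 + 7 + 7) / 5 = 27/5 = 5.4
  mean(V) = (5 + 7 + 2 + 3 + 3) / 5 = 20/5 = 4

Step 2 — sample covariance S[i,j] = (1/(n-1)) · Σ_k (x_{k,i} - mean_i) · (x_{k,j} - mean_j), with n-1 = 4.
  S[U,U] = ((-2.4)·(-2.4) + (0.6)·(0.6) + (-1.4)·(-1.4) + (1.6)·(1.6) + (1.6)·(1.6)) / 4 = 13.2/4 = 3.3
  S[U,V] = ((-2.4)·(1) + (0.6)·(3) + (-1.4)·(-2) + (1.6)·(-1) + (1.6)·(-1)) / 4 = -1/4 = -0.25
  S[V,V] = ((1)·(1) + (3)·(3) + (-2)·(-2) + (-1)·(-1) + (-1)·(-1)) / 4 = 16/4 = 4

S is symmetric (S[j,i] = S[i,j]). Assembling:

S = [[3.3, -0.25],
 [-0.25, 4]]


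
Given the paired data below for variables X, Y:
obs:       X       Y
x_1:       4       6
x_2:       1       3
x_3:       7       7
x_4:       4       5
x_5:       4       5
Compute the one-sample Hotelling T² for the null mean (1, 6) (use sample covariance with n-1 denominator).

Step 1 — sample mean vector:
  mean(X) = (4 + 1 + 7 + 4 + 4) / 5 = 20/5 = 4
  mean(Y) = (6 + 3 + 7 + 5 + 5) / 5 = 26/5 = 5.2
  x̄ = (4, 5.2),  deviation x̄ - mu_0 = (4, 5.2) - (1, 6) = (3, -0.8).

Step 2 — sample covariance matrix, S[i,j] = (1/(n-1)) · Σ_k (x_{k,i} - mean_i) · (x_{k,j} - mean_j), divisor n-1 = 4:
  S[X,X] = ((0)·(0) + (-3)·(-3) + (3)·(3) + (0)·(0) + (0)·(0)) / 4 = 18/4 = 4.5
  S[X,Y] = ((0)·(0.8) + (-3)·(-2.2) + (3)·(1.8) + (0)·(-0.2) + (0)·(-0.2)) / 4 = 12/4 = 3
  S[Y,Y] = ((0.8)·(0.8) + (-2.2)·(-2.2) + (1.8)·(1.8) + (-0.2)·(-0.2) + (-0.2)·(-0.2)) / 4 = 8.8/4 = 2.2
  S = [[4.5, 3],
 [3, 2.2]].

Step 3 — invert S. det(S) = 4.5·2.2 - (3)² = 0.9.
  S^{-1} = (1/det) · [[d, -b], [-b, a]] = [[2.4444, -3.3333],
 [-3.3333, 5]].

Step 4 — quadratic form (x̄ - mu_0)^T · S^{-1} · (x̄ - mu_0):
  S^{-1} · (x̄ - mu_0) = (10, -14),
  (x̄ - mu_0)^T · [...] = (3)·(10) + (-0.8)·(-14) = 41.2.

Step 5 — scale by n: T² = 5 · 41.2 = 206.

T² ≈ 206


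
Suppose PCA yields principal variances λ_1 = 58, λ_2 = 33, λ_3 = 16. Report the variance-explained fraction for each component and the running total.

Step 1 — total variance = trace(Sigma) = Σ λ_i = 58 + 33 + 16 = 107.

Step 2 — fraction explained by component i = λ_i / Σ λ:
  PC1: 58/107 = 0.5421
  PC2: 33/107 = 0.3084
  PC3: 16/107 = 0.1495

Step 3 — cumulative fraction after k components = (λ_1 + ... + λ_k) / Σ λ:
  k = 1: 58/107 = 0.5421
  k = 2: (58 + 33)/107 = 91/107 = 0.8505
  k = 3: (58 + 33 + 16)/107 = 107/107 = 1

Summary (fraction, with percent):

explained: PC1 0.5421 (54.21%), PC2 0.3084 (30.84%), PC3 0.1495 (14.95%);  cumulative: 0.5421, 0.8505, 1


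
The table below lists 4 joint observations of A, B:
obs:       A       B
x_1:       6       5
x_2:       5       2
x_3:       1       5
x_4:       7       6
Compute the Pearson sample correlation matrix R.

Step 1 — column means:
  mean(A) = (6 + 5 + 1 + 7) / 4 = 19/4 = 4.75
  mean(B) = (5 + 2 + 5 + 6) / 4 = 18/4 = 4.5

Step 2 — sample variances and covariances s[i,j] = (1/(n-1)) · Σ_k (x_{k,i} - mean_i) · (x_{k,j} - mean_j), with n-1 = 3:
  s[A,A] = ((1.25)·(1.25) + (0.25)·(0.25) + (-3.75)·(-3.75) + (2.25)·(2.25)) / 3 = 20.75/3 = 6.9167
  s[A,B] = ((1.25)·(0.5) + (0.25)·(-2.5) + (-3.75)·(0.5) + (2.25)·(1.5)) / 3 = 1.5/3 = 0.5
  s[B,B] = ((0.5)·(0.5) + (-2.5)·(-2.5) + (0.5)·(0.5) + (1.5)·(1.5)) / 3 = 9/3 = 3
  Sample standard deviations s_i = √(s[i,i]):
  s(A) = √(6.9167) = 2.63
  s(B) = √(3) = 1.7321

Step 3 — r_{ij} = s_{ij} / (s_i · s_j):
  r[A,A] = 1 (diagonal).
  r[A,B] = 0.5 / (2.63 · 1.7321) = 0.5 / 4.5552 = 0.1098
  r[B,B] = 1 (diagonal).

R is symmetric with unit diagonal. Assembling:

R = [[1, 0.1098],
 [0.1098, 1]]


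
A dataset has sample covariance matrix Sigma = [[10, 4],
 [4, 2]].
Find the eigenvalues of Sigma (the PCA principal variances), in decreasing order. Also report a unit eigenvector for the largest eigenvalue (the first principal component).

Step 1 — characteristic polynomial of 2×2 Sigma:
  det(Sigma - λI) = λ² - trace · λ + det = 0.
  trace = 10 + 2 = 12, det = 10·2 - (4)² = 4.
Step 2 — discriminant:
  Δ = trace² - 4·det = 144 - 16 = 128.
Step 3 — eigenvalues:
  λ = (trace ± √Δ)/2 = (12 ± 11.3137)/2,
  λ_1 = 11.6569,  λ_2 = 0.3431.

Step 4 — unit eigenvector for λ_1: solve (Sigma - λ_1 I)v = 0. First row:
  (10 - 11.6569)·v_x + (4)·v_y = 0, i.e. (-1.6569)·v_x + (4)·v_y = 0,
  so v ∝ (b, λ_1 - a) = (4, 1.6569) = u.
  ||u|| = √((4)² + (1.6569)²) = √(18.7452) ≈ 4.3296,
  v_1 = u/||u|| ≈ (0.9239, 0.3827) (||v_1|| = 1).

λ_1 = 11.6569,  λ_2 = 0.3431;  v_1 ≈ (0.9239, 0.3827)


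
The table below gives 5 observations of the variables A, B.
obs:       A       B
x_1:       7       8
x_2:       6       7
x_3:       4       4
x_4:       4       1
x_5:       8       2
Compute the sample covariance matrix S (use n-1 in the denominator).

Step 1 — column means:
  mean(A) = (7 + 6 + 4 + 4 + 8) / 5 = 29/5 = 5.8
  mean(B) = (8 + 7 + 4 + 1 + 2) / 5 = 22/5 = 4.4

Step 2 — sample covariance S[i,j] = (1/(n-1)) · Σ_k (x_{k,i} - mean_i) · (x_{k,j} - mean_j), with n-1 = 4.
  S[A,A] = ((1.2)·(1.2) + (0.2)·(0.2) + (-1.8)·(-1.8) + (-1.8)·(-1.8) + (2.2)·(2.2)) / 4 = 12.8/4 = 3.2
  S[A,B] = ((1.2)·(3.6) + (0.2)·(2.6) + (-1.8)·(-0.4) + (-1.8)·(-3.4) + (2.2)·(-2.4)) / 4 = 6.4/4 = 1.6
  S[B,B] = ((3.6)·(3.6) + (2.6)·(2.6) + (-0.4)·(-0.4) + (-3.4)·(-3.4) + (-2.4)·(-2.4)) / 4 = 37.2/4 = 9.3

S is symmetric (S[j,i] = S[i,j]). Assembling:

S = [[3.2, 1.6],
 [1.6, 9.3]]


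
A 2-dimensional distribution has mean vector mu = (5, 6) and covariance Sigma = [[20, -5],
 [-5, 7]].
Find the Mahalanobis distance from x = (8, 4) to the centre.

Step 1 — centre the observation: (x - mu) = (3, -2).

Step 2 — invert Sigma. det(Sigma) = 20·7 - (-5)² = 115.
  Sigma^{-1} = (1/det) · [[d, -b], [-b, a]] = [[0.0609, 0.0435],
 [0.0435, 0.1739]].

Step 3 — form the quadratic (x - mu)^T · Sigma^{-1} · (x - mu):
  Sigma^{-1} · (x - mu) = (0.0957, -0.2174).
  (x - mu)^T · [Sigma^{-1} · (x - mu)] = (3)·(0.0957) + (-2)·(-0.2174) = 0.7217.

Step 4 — take square root: d = √(0.7217) ≈ 0.8496.

d(x, mu) = √(0.7217) ≈ 0.8496


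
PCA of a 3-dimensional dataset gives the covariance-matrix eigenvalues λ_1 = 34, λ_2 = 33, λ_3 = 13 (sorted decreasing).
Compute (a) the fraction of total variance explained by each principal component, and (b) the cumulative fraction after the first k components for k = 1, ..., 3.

Step 1 — total variance = trace(Sigma) = Σ λ_i = 34 + 33 + 13 = 80.

Step 2 — fraction explained by component i = λ_i / Σ λ:
  PC1: 34/80 = 0.425
  PC2: 33/80 = 0.4125
  PC3: 13/80 = 0.1625

Step 3 — cumulative fraction after k components = (λ_1 + ... + λ_k) / Σ λ:
  k = 1: 34/80 = 0.425
  k = 2: (34 + 33)/80 = 67/80 = 0.8375
  k = 3: (34 + 33 + 13)/80 = 80/80 = 1

Summary (fraction, with percent):

explained: PC1 0.425 (42.5%), PC2 0.4125 (41.25%), PC3 0.1625 (16.25%);  cumulative: 0.425, 0.8375, 1


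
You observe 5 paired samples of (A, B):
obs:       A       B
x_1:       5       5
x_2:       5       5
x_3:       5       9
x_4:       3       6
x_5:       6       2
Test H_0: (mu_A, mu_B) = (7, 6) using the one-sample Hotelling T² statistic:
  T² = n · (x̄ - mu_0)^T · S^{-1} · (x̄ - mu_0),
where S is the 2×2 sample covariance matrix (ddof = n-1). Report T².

Step 1 — sample mean vector:
  mean(A) = (5 + 5 + 5 + 3 + 6) / 5 = 24/5 = 4.8
  mean(B) = (5 + 5 + 9 + 6 + 2) / 5 = 27/5 = 5.4
  x̄ = (4.8, 5.4),  deviation x̄ - mu_0 = (4.8, 5.4) - (7, 6) = (-2.2, -0.6).

Step 2 — sample covariance matrix, S[i,j] = (1/(n-1)) · Σ_k (x_{k,i} - mean_i) · (x_{k,j} - mean_j), divisor n-1 = 4:
  S[A,A] = ((0.2)·(0.2) + (0.2)·(0.2) + (0.2)·(0.2) + (-1.8)·(-1.8) + (1.2)·(1.2)) / 4 = 4.8/4 = 1.2
  S[A,B] = ((0.2)·(-0.4) + (0.2)·(-0.4) + (0.2)·(3.6) + (-1.8)·(0.6) + (1.2)·(-3.4)) / 4 = -4.6/4 = -1.15
  S[B,B] = ((-0.4)·(-0.4) + (-0.4)·(-0.4) + (3.6)·(3.6) + (0.6)·(0.6) + (-3.4)·(-3.4)) / 4 = 25.2/4 = 6.3
  S = [[1.2, -1.15],
 [-1.15, 6.3]].

Step 3 — invert S. det(S) = 1.2·6.3 - (-1.15)² = 6.2375.
  S^{-1} = (1/det) · [[d, -b], [-b, a]] = [[1.01, 0.1844],
 [0.1844, 0.1924]].

Step 4 — quadratic form (x̄ - mu_0)^T · S^{-1} · (x̄ - mu_0):
  S^{-1} · (x̄ - mu_0) = (-2.3327, -0.521),
  (x̄ - mu_0)^T · [...] = (-2.2)·(-2.3327) + (-0.6)·(-0.521) = 5.4445.

Step 5 — scale by n: T² = 5 · 5.4445 = 27.2224.

T² ≈ 27.2224


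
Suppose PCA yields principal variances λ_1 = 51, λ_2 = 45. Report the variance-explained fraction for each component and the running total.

Step 1 — total variance = trace(Sigma) = Σ λ_i = 51 + 45 = 96.

Step 2 — fraction explained by component i = λ_i / Σ λ:
  PC1: 51/96 = 0.5312
  PC2: 45/96 = 0.4688

Step 3 — cumulative fraction after k components = (λ_1 + ... + λ_k) / Σ λ:
  k = 1: 51/96 = 0.5312
  k = 2: (51 + 45)/96 = 96/96 = 1

Summary (fraction, with percent):

explained: PC1 0.5312 (53.12%), PC2 0.4688 (46.88%);  cumulative: 0.5312, 1


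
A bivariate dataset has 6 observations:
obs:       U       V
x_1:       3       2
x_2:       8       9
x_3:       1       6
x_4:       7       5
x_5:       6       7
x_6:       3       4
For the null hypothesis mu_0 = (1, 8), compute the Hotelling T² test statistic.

Step 1 — sample mean vector:
  mean(U) = (3 + 8 + 1 + 7 + 6 + 3) / 6 = 28/6 = 4.6667
  mean(V) = (2 + 9 + 6 + 5 + 7 + 4) / 6 = 33/6 = 5.5
  x̄ = (4.6667, 5.5),  deviation x̄ - mu_0 = (4.6667, 5.5) - (1, 8) = (3.6667, -2.5).

Step 2 — sample covariance matrix, S[i,j] = (1/(n-1)) · Σ_k (x_{k,i} - mean_i) · (x_{k,j} - mean_j), divisor n-1 = 5:
  S[U,U] = ((-1.6667)·(-1.6667) + (3.3333)·(3.3333) + (-3.6667)·(-3.6667) + (2.3333)·(2.3333) + (1.3333)·(1.3333) + (-1.6667)·(-1.6667)) / 5 = 37.3333/5 = 7.4667
  S[U,V] = ((-1.6667)·(-3.5) + (3.3333)·(3.5) + (-3.6667)·(0.5) + (2.3333)·(-0.5) + (1.3333)·(1.5) + (-1.6667)·(-1.5)) / 5 = 19/5 = 3.8
  S[V,V] = ((-3.5)·(-3.5) + (3.5)·(3.5) + (0.5)·(0.5) + (-0.5)·(-0.5) + (1.5)·(1.5) + (-1.5)·(-1.5)) / 5 = 29.5/5 = 5.9
  S = [[7.4667, 3.8],
 [3.8, 5.9]].

Step 3 — invert S. det(S) = 7.4667·5.9 - (3.8)² = 29.6133.
  S^{-1} = (1/det) · [[d, -b], [-b, a]] = [[0.1992, -0.1283],
 [-0.1283, 0.2521]].

Step 4 — quadratic form (x̄ - mu_0)^T · S^{-1} · (x̄ - mu_0):
  S^{-1} · (x̄ - mu_0) = (1.0513, -1.1009),
  (x̄ - mu_0)^T · [...] = (3.6667)·(1.0513) + (-2.5)·(-1.1009) = 6.607.

Step 5 — scale by n: T² = 6 · 6.607 = 39.6421.

T² ≈ 39.6421


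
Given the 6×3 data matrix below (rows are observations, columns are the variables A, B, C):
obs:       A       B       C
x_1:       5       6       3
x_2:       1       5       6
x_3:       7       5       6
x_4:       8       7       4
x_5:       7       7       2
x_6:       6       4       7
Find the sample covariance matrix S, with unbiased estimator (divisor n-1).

Step 1 — column means:
  mean(A) = (5 + 1 + 7 + 8 + 7 + 6) / 6 = 34/6 = 5.6667
  mean(B) = (6 + 5 + 5 + 7 + 7 + 4) / 6 = 34/6 = 5.6667
  mean(C) = (3 + 6 + 6 + 4 + 2 + 7) / 6 = 28/6 = 4.6667

Step 2 — sample covariance S[i,j] = (1/(n-1)) · Σ_k (x_{k,i} - mean_i) · (x_{k,j} - mean_j), with n-1 = 5.
  S[A,A] = ((-0.6667)·(-0.6667) + (-4.6667)·(-4.6667) + (1.3333)·(1.3333) + (2.3333)·(2.3333) + (1.3333)·(1.3333) + (0.3333)·(0.3333)) / 5 = 31.3333/5 = 6.2667
  S[A,B] = ((-0.6667)·(0.3333) + (-4.6667)·(-0.6667) + (1.3333)·(-0.6667) + (2.3333)·(1.3333) + (1.3333)·(1.3333) + (0.3333)·(-1.6667)) / 5 = 6.3333/5 = 1.2667
  S[A,C] = ((-0.6667)·(-1.6667) + (-4.6667)·(1.3333) + (1.3333)·(1.3333) + (2.3333)·(-0.6667) + (1.3333)·(-2.6667) + (0.3333)·(2.3333)) / 5 = -7.6667/5 = -1.5333
  S[B,B] = ((0.3333)·(0.3333) + (-0.6667)·(-0.6667) + (-0.6667)·(-0.6667) + (1.3333)·(1.3333) + (1.3333)·(1.3333) + (-1.6667)·(-1.6667)) / 5 = 7.3333/5 = 1.4667
  S[B,C] = ((0.3333)·(-1.6667) + (-0.6667)·(1.3333) + (-0.6667)·(1.3333) + (1.3333)·(-0.6667) + (1.3333)·(-2.6667) + (-1.6667)·(2.3333)) / 5 = -10.6667/5 = -2.1333
  S[C,C] = ((-1.6667)·(-1.6667) + (1.3333)·(1.3333) + (1.3333)·(1.3333) + (-0.6667)·(-0.6667) + (-2.6667)·(-2.6667) + (2.3333)·(2.3333)) / 5 = 19.3333/5 = 3.8667

S is symmetric (S[j,i] = S[i,j]). Assembling:

S = [[6.2667, 1.2667, -1.5333],
 [1.2667, 1.4667, -2.1333],
 [-1.5333, -2.1333, 3.8667]]


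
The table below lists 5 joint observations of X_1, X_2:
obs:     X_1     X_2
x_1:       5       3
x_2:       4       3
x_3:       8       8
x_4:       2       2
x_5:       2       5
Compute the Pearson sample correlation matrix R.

Step 1 — column means:
  mean(X_1) = (5 + 4 + 8 + 2 + 2) / 5 = 21/5 = 4.2
  mean(X_2) = (3 + 3 + 8 + 2 + 5) / 5 = 21/5 = 4.2

Step 2 — sample variances and covariances s[i,j] = (1/(n-1)) · Σ_k (x_{k,i} - mean_i) · (x_{k,j} - mean_j), with n-1 = 4:
  s[X_1,X_1] = ((0.8)·(0.8) + (-0.2)·(-0.2) + (3.8)·(3.8) + (-2.2)·(-2.2) + (-2.2)·(-2.2)) / 4 = 24.8/4 = 6.2
  s[X_1,X_2] = ((0.8)·(-1.2) + (-0.2)·(-1.2) + (3.8)·(3.8) + (-2.2)·(-2.2) + (-2.2)·(0.8)) / 4 = 16.8/4 = 4.2
  s[X_2,X_2] = ((-1.2)·(-1.2) + (-1.2)·(-1.2) + (3.8)·(3.8) + (-2.2)·(-2.2) + (0.8)·(0.8)) / 4 = 22.8/4 = 5.7
  Sample standard deviations s_i = √(s[i,i]):
  s(X_1) = √(6.2) = 2.49
  s(X_2) = √(5.7) = 2.3875

Step 3 — r_{ij} = s_{ij} / (s_i · s_j):
  r[X_1,X_1] = 1 (diagonal).
  r[X_1,X_2] = 4.2 / (2.49 · 2.3875) = 4.2 / 5.9447 = 0.7065
  r[X_2,X_2] = 1 (diagonal).

R is symmetric with unit diagonal. Assembling:

R = [[1, 0.7065],
 [0.7065, 1]]


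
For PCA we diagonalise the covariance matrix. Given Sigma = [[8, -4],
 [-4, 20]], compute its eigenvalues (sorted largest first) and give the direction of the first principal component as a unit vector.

Step 1 — characteristic polynomial of 2×2 Sigma:
  det(Sigma - λI) = λ² - trace · λ + det = 0.
  trace = 8 + 20 = 28, det = 8·20 - (-4)² = 144.
Step 2 — discriminant:
  Δ = trace² - 4·det = 784 - 576 = 208.
Step 3 — eigenvalues:
  λ = (trace ± √Δ)/2 = (28 ± 14.4222)/2,
  λ_1 = 21.2111,  λ_2 = 6.7889.

Step 4 — unit eigenvector for λ_1: solve (Sigma - λ_1 I)v = 0. First row:
  (8 - 21.2111)·v_x + (-4)·v_y = 0, i.e. (-13.2111)·v_x + (-4)·v_y = 0,
  so v ∝ (b, λ_1 - a) = (-4, 13.2111); multiply by -1 so the first entry is positive: u = (4, -13.2111).
  ||u|| = √((4)² + (-13.2111)²) = √(190.5332) ≈ 13.8034,
  v_1 = u/||u|| ≈ (0.2898, -0.9571) (||v_1|| = 1).

λ_1 = 21.2111,  λ_2 = 6.7889;  v_1 ≈ (0.2898, -0.9571)


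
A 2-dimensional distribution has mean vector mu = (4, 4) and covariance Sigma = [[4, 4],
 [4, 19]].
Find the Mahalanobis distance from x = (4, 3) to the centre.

Step 1 — centre the observation: (x - mu) = (0, -1).

Step 2 — invert Sigma. det(Sigma) = 4·19 - (4)² = 60.
  Sigma^{-1} = (1/det) · [[d, -b], [-b, a]] = [[0.3167, -0.0667],
 [-0.0667, 0.0667]].

Step 3 — form the quadratic (x - mu)^T · Sigma^{-1} · (x - mu):
  Sigma^{-1} · (x - mu) = (0.0667, -0.0667).
  (x - mu)^T · [Sigma^{-1} · (x - mu)] = (0)·(0.0667) + (-1)·(-0.0667) = 0.0667.

Step 4 — take square root: d = √(0.0667) ≈ 0.2582.

d(x, mu) = √(0.0667) ≈ 0.2582


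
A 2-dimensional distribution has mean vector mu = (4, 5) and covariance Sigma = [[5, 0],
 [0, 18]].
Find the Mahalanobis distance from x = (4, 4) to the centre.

Step 1 — centre the observation: (x - mu) = (0, -1).

Step 2 — invert Sigma. det(Sigma) = 5·18 - (0)² = 90.
  Sigma^{-1} = (1/det) · [[d, -b], [-b, a]] = [[0.2, 0],
 [0, 0.0556]].

Step 3 — form the quadratic (x - mu)^T · Sigma^{-1} · (x - mu):
  Sigma^{-1} · (x - mu) = (0, -0.0556).
  (x - mu)^T · [Sigma^{-1} · (x - mu)] = (0)·(0) + (-1)·(-0.0556) = 0.0556.

Step 4 — take square root: d = √(0.0556) ≈ 0.2357.

d(x, mu) = √(0.0556) ≈ 0.2357


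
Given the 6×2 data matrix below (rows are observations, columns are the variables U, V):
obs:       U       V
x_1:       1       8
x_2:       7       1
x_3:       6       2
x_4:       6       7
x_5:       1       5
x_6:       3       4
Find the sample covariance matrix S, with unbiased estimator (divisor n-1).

Step 1 — column means:
  mean(U) = (1 + 7 + 6 + 6 + 1 + 3) / 6 = 24/6 = 4
  mean(V) = (8 + 1 + 2 + 7 + 5 + 4) / 6 = 27/6 = 4.5

Step 2 — sample covariance S[i,j] = (1/(n-1)) · Σ_k (x_{k,i} - mean_i) · (x_{k,j} - mean_j), with n-1 = 5.
  S[U,U] = ((-3)·(-3) + (3)·(3) + (2)·(2) + (2)·(2) + (-3)·(-3) + (-1)·(-1)) / 5 = 36/5 = 7.2
  S[U,V] = ((-3)·(3.5) + (3)·(-3.5) + (2)·(-2.5) + (2)·(2.5) + (-3)·(0.5) + (-1)·(-0.5)) / 5 = -22/5 = -4.4
  S[V,V] = ((3.5)·(3.5) + (-3.5)·(-3.5) + (-2.5)·(-2.5) + (2.5)·(2.5) + (0.5)·(0.5) + (-0.5)·(-0.5)) / 5 = 37.5/5 = 7.5

S is symmetric (S[j,i] = S[i,j]). Assembling:

S = [[7.2, -4.4],
 [-4.4, 7.5]]


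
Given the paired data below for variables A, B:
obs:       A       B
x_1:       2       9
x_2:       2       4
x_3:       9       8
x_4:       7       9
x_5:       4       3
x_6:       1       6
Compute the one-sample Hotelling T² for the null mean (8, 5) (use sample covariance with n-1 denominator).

Step 1 — sample mean vector:
  mean(A) = (2 + 2 + 9 + 7 + 4 + 1) / 6 = 25/6 = 4.1667
  mean(B) = (9 + 4 + 8 + 9 + 3 + 6) / 6 = 39/6 = 6.5
  x̄ = (4.1667, 6.5),  deviation x̄ - mu_0 = (4.1667, 6.5) - (8, 5) = (-3.8333, 1.5).

Step 2 — sample covariance matrix, S[i,j] = (1/(n-1)) · Σ_k (x_{k,i} - mean_i) · (x_{k,j} - mean_j), divisor n-1 = 5:
  S[A,A] = ((-2.1667)·(-2.1667) + (-2.1667)·(-2.1667) + (4.8333)·(4.8333) + (2.8333)·(2.8333) + (-0.1667)·(-0.1667) + (-3.1667)·(-3.1667)) / 5 = 50.8333/5 = 10.1667
  S[A,B] = ((-2.1667)·(2.5) + (-2.1667)·(-2.5) + (4.8333)·(1.5) + (2.8333)·(2.5) + (-0.1667)·(-3.5) + (-3.1667)·(-0.5)) / 5 = 16.5/5 = 3.3
  S[B,B] = ((2.5)·(2.5) + (-2.5)·(-2.5) + (1.5)·(1.5) + (2.5)·(2.5) + (-3.5)·(-3.5) + (-0.5)·(-0.5)) / 5 = 33.5/5 = 6.7
  S = [[10.1667, 3.3],
 [3.3, 6.7]].

Step 3 — invert S. det(S) = 10.1667·6.7 - (3.3)² = 57.2267.
  S^{-1} = (1/det) · [[d, -b], [-b, a]] = [[0.1171, -0.0577],
 [-0.0577, 0.1777]].

Step 4 — quadratic form (x̄ - mu_0)^T · S^{-1} · (x̄ - mu_0):
  S^{-1} · (x̄ - mu_0) = (-0.5353, 0.4875),
  (x̄ - mu_0)^T · [...] = (-3.8333)·(-0.5353) + (1.5)·(0.4875) = 2.7833.

Step 5 — scale by n: T² = 6 · 2.7833 = 16.6997.

T² ≈ 16.6997


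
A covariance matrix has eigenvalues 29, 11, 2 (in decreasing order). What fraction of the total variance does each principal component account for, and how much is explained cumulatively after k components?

Step 1 — total variance = trace(Sigma) = Σ λ_i = 29 + 11 + 2 = 42.

Step 2 — fraction explained by component i = λ_i / Σ λ:
  PC1: 29/42 = 0.6905
  PC2: 11/42 = 0.2619
  PC3: 2/42 = 0.0476

Step 3 — cumulative fraction after k components = (λ_1 + ... + λ_k) / Σ λ:
  k = 1: 29/42 = 0.6905
  k = 2: (29 + 11)/42 = 40/42 = 0.9524
  k = 3: (29 + 11 + 2)/42 = 42/42 = 1

Summary (fraction, with percent):

explained: PC1 0.6905 (69.05%), PC2 0.2619 (26.19%), PC3 0.0476 (4.76%);  cumulative: 0.6905, 0.9524, 1


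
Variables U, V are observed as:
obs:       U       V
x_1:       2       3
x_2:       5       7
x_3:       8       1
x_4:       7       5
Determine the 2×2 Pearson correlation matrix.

Step 1 — column means:
  mean(U) = (2 + 5 + 8 + 7) / 4 = 22/4 = 5.5
  mean(V) = (3 + 7 + 1 + 5) / 4 = 16/4 = 4

Step 2 — sample variances and covariances s[i,j] = (1/(n-1)) · Σ_k (x_{k,i} - mean_i) · (x_{k,j} - mean_j), with n-1 = 3:
  s[U,U] = ((-3.5)·(-3.5) + (-0.5)·(-0.5) + (2.5)·(2.5) + (1.5)·(1.5)) / 3 = 21/3 = 7
  s[U,V] = ((-3.5)·(-1) + (-0.5)·(3) + (2.5)·(-3) + (1.5)·(1)) / 3 = -4/3 = -1.3333
  s[V,V] = ((-1)·(-1) + (3)·(3) + (-3)·(-3) + (1)·(1)) / 3 = 20/3 = 6.6667
  Sample standard deviations s_i = √(s[i,i]):
  s(U) = √(7) = 2.6458
  s(V) = √(6.6667) = 2.582

Step 3 — r_{ij} = s_{ij} / (s_i · s_j):
  r[U,U] = 1 (diagonal).
  r[U,V] = -1.3333 / (2.6458 · 2.582) = -1.3333 / 6.8313 = -0.1952
  r[V,V] = 1 (diagonal).

R is symmetric with unit diagonal. Assembling:

R = [[1, -0.1952],
 [-0.1952, 1]]


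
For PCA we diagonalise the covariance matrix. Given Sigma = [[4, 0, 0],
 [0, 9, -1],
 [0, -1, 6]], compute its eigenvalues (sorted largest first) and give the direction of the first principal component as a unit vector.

Step 1 — characteristic polynomial p(λ) = det(λI - Sigma) = λ³ - tr·λ² + c_1·λ - det, where tr = trace, c_1 = sum of the principal 2×2 minors, det = det(Sigma):
  tr = 4 + 9 + 6 = 19,
  c_1 = (4·9 - (0)²) + (4·6 - (0)²) + (9·6 - (-1)²) = 36 + 24 + 53 = 113,
  det = 4·(9·6 - (-1)²) - (0)·((0)·6 - (-1)·(0)) + (0)·((0)·(-1) - 9·(0)) = 4·(53) - (0)·(0) + (0)·(0) = 212.
  So p(λ) = λ³ - 19λ² + 113λ - 212.
Step 2 — look for an integer root (rational root theorem: any rational root is an integer divisor of 212). Testing λ = 4:
  p(4) = 64 - 304 + 452 - 212 = 0  ✓
  Dividing out (λ - 4): p(λ) = (λ - 4)(λ² - 15λ + 53).
Step 3 — remaining eigenvalues from the quadratic λ² - 15λ + 53 = 0:
  Δ = 15² - 4·53 = 225 - 212 = 13,  λ = (15 ± √13)/2 = (15 ± 3.6056)/2 ≈ 9.3028 or 5.6972.
  Sorted: λ_1 = 9.3028,  λ_2 = 5.6972,  λ_3 = 4  (check: sum = 19 = tr ✓).

Step 4 — unit eigenvector for λ_1 ≈ 9.3028: v spans the null space of (Sigma - λ_1 I), whose rows are
  r_1 = (-5.3028, 0, 0),  r_2 = (0, -0.3028, -1),  r_3 = (0, -1, -3.3028).
  v is orthogonal to every row, so take v ∝ r_1 × r_2 = ((0)·(-1) - (0)·(-0.3028), (0)·(0) - (-5.3028)·(-1), (-5.3028)·(-0.3028) - (0)·(0)) ≈ (0, -5.3028, 1.6056).
  Rescale (multiply by -1 so the first nonzero entry is positive): u = (0, 5.3028, -1.6056).
  ||u|| = √((0)² + (5.3028)² + (-1.6056)²) = √(30.6972) ≈ 5.5405,  v_1 = u/||u|| ≈ (0, 0.9571, -0.2898) (||v_1|| = 1).

λ_1 = 9.3028,  λ_2 = 5.6972,  λ_3 = 4;  v_1 ≈ (0, 0.9571, -0.2898)


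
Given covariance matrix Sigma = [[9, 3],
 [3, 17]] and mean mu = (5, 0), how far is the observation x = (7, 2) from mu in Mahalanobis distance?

Step 1 — centre the observation: (x - mu) = (2, 2).

Step 2 — invert Sigma. det(Sigma) = 9·17 - (3)² = 144.
  Sigma^{-1} = (1/det) · [[d, -b], [-b, a]] = [[0.1181, -0.0208],
 [-0.0208, 0.0625]].

Step 3 — form the quadratic (x - mu)^T · Sigma^{-1} · (x - mu):
  Sigma^{-1} · (x - mu) = (0.1944, 0.0833).
  (x - mu)^T · [Sigma^{-1} · (x - mu)] = (2)·(0.1944) + (2)·(0.0833) = 0.5556.

Step 4 — take square root: d = √(0.5556) ≈ 0.7454.

d(x, mu) = √(0.5556) ≈ 0.7454


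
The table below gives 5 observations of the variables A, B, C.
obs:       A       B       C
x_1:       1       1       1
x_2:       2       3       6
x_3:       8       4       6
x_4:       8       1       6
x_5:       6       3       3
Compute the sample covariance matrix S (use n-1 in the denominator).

Step 1 — column means:
  mean(A) = (1 + 2 + 8 + 8 + 6) / 5 = 25/5 = 5
  mean(B) = (1 + 3 + 4 + 1 + 3) / 5 = 12/5 = 2.4
  mean(C) = (1 + 6 + 6 + 6 + 3) / 5 = 22/5 = 4.4

Step 2 — sample covariance S[i,j] = (1/(n-1)) · Σ_k (x_{k,i} - mean_i) · (x_{k,j} - mean_j), with n-1 = 4.
  S[A,A] = ((-4)·(-4) + (-3)·(-3) + (3)·(3) + (3)·(3) + (1)·(1)) / 4 = 44/4 = 11
  S[A,B] = ((-4)·(-1.4) + (-3)·(0.6) + (3)·(1.6) + (3)·(-1.4) + (1)·(0.6)) / 4 = 5/4 = 1.25
  S[A,C] = ((-4)·(-3.4) + (-3)·(1.6) + (3)·(1.6) + (3)·(1.6) + (1)·(-1.4)) / 4 = 17/4 = 4.25
  S[B,B] = ((-1.4)·(-1.4) + (0.6)·(0.6) + (1.6)·(1.6) + (-1.4)·(-1.4) + (0.6)·(0.6)) / 4 = 7.2/4 = 1.8
  S[B,C] = ((-1.4)·(-3.4) + (0.6)·(1.6) + (1.6)·(1.6) + (-1.4)·(1.6) + (0.6)·(-1.4)) / 4 = 5.2/4 = 1.3
  S[C,C] = ((-3.4)·(-3.4) + (1.6)·(1.6) + (1.6)·(1.6) + (1.6)·(1.6) + (-1.4)·(-1.4)) / 4 = 21.2/4 = 5.3

S is symmetric (S[j,i] = S[i,j]). Assembling:

S = [[11, 1.25, 4.25],
 [1.25, 1.8, 1.3],
 [4.25, 1.3, 5.3]]


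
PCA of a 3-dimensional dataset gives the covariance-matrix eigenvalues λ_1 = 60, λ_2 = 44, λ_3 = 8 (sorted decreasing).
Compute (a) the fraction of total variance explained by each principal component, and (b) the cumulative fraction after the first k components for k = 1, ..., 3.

Step 1 — total variance = trace(Sigma) = Σ λ_i = 60 + 44 + 8 = 112.

Step 2 — fraction explained by component i = λ_i / Σ λ:
  PC1: 60/112 = 0.5357
  PC2: 44/112 = 0.3929
  PC3: 8/112 = 0.0714

Step 3 — cumulative fraction after k components = (λ_1 + ... + λ_k) / Σ λ:
  k = 1: 60/112 = 0.5357
  k = 2: (60 + 44)/112 = 104/112 = 0.9286
  k = 3: (60 + 44 + 8)/112 = 112/112 = 1

Summary (fraction, with percent):

explained: PC1 0.5357 (53.57%), PC2 0.3929 (39.29%), PC3 0.0714 (7.14%);  cumulative: 0.5357, 0.9286, 1


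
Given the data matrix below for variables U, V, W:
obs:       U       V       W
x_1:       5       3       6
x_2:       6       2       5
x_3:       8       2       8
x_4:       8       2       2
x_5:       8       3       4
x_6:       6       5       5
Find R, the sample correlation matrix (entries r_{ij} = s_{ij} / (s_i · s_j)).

Step 1 — column means:
  mean(U) = (5 + 6 + 8 + 8 + 8 + 6) / 6 = 41/6 = 6.8333
  mean(V) = (3 + 2 + 2 + 2 + 3 + 5) / 6 = 17/6 = 2.8333
  mean(W) = (6 + 5 + 8 + 2 + 4 + 5) / 6 = 30/6 = 5

Step 2 — sample variances and covariances s[i,j] = (1/(n-1)) · Σ_k (x_{k,i} - mean_i) · (x_{k,j} - mean_j), with n-1 = 5:
  s[U,U] = ((-1.8333)·(-1.8333) + (-0.8333)·(-0.8333) + (1.1667)·(1.1667) + (1.1667)·(1.1667) + (1.1667)·(1.1667) + (-0.8333)·(-0.8333)) / 5 = 8.8333/5 = 1.7667
  s[U,V] = ((-1.8333)·(0.1667) + (-0.8333)·(-0.8333) + (1.1667)·(-0.8333) + (1.1667)·(-0.8333) + (1.1667)·(0.1667) + (-0.8333)·(2.1667)) / 5 = -3.1667/5 = -0.6333
  s[U,W] = ((-1.8333)·(1) + (-0.8333)·(0) + (1.1667)·(3) + (1.1667)·(-3) + (1.1667)·(-1) + (-0.8333)·(0)) / 5 = -3/5 = -0.6
  s[V,V] = ((0.1667)·(0.1667) + (-0.8333)·(-0.8333) + (-0.8333)·(-0.8333) + (-0.8333)·(-0.8333) + (0.1667)·(0.1667) + (2.1667)·(2.1667)) / 5 = 6.8333/5 = 1.3667
  s[V,W] = ((0.1667)·(1) + (-0.8333)·(0) + (-0.8333)·(3) + (-0.8333)·(-3) + (0.1667)·(-1) + (2.1667)·(0)) / 5 = 0/5 = 0
  s[W,W] = ((1)·(1) + (0)·(0) + (3)·(3) + (-3)·(-3) + (-1)·(-1) + (0)·(0)) / 5 = 20/5 = 4
  Sample standard deviations s_i = √(s[i,i]):
  s(U) = √(1.7667) = 1.3292
  s(V) = √(1.3667) = 1.169
  s(W) = √(4) = 2

Step 3 — r_{ij} = s_{ij} / (s_i · s_j):
  r[U,U] = 1 (diagonal).
  r[U,V] = -0.6333 / (1.3292 · 1.169) = -0.6333 / 1.5538 = -0.4076
  r[U,W] = -0.6 / (1.3292 · 2) = -0.6 / 2.6583 = -0.2257
  r[V,V] = 1 (diagonal).
  r[V,W] = 0 / (1.169 · 2) = 0 / 2.3381 = 0
  r[W,W] = 1 (diagonal).

R is symmetric with unit diagonal. Assembling:

R = [[1, -0.4076, -0.2257],
 [-0.4076, 1, 0],
 [-0.2257, 0, 1]]
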